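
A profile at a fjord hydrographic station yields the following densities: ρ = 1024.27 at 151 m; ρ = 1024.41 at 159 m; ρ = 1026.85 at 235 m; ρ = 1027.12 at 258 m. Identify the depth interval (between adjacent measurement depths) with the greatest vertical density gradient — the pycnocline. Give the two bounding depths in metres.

159–235 m

Compute the density gradient over each adjacent pair:
  151–159 m: Δρ/Δz = 0.14/8 = 0.018 kg m⁻⁴
  159–235 m: Δρ/Δz = 2.44/76 = 0.032 kg m⁻⁴
  235–258 m: Δρ/Δz = 0.27/23 = 0.012 kg m⁻⁴
The largest gradient is in the 159–235 m interval — the pycnocline.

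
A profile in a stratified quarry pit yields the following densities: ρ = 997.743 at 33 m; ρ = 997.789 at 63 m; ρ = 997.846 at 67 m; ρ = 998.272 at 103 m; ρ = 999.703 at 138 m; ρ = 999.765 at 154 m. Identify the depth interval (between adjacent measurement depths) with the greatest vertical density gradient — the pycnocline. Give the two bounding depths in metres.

103–138 m

Compute the density gradient over each adjacent pair:
  33–63 m: Δρ/Δz = 0.046/30 = 1.5 × 10⁻³ kg m⁻⁴
  63–67 m: Δρ/Δz = 0.057/4 = 0.014 kg m⁻⁴
  67–103 m: Δρ/Δz = 0.426/36 = 0.012 kg m⁻⁴
  103–138 m: Δρ/Δz = 1.431/35 = 0.041 kg m⁻⁴
  138–154 m: Δρ/Δz = 0.062/16 = 3.9 × 10⁻³ kg m⁻⁴
The largest gradient is in the 103–138 m interval — the pycnocline.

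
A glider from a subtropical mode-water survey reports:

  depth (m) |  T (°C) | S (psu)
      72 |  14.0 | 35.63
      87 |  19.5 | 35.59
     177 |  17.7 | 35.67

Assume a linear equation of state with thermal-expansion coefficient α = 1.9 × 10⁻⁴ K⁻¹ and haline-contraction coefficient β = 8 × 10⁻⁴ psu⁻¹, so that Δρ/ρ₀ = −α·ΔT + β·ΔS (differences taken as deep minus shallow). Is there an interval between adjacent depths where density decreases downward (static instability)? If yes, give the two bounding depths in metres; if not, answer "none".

Evaluate Δρ/ρ₀ = −αΔT + βΔS across each adjacent pair:
  72–87 m: −αΔT+βΔS = −(1.9 × 10⁻⁴)(+5.5)+(8 × 10⁻⁴)(-0.04) = -1.1 × 10⁻³ → UNSTABLE
  87–177 m: −αΔT+βΔS = −(1.9 × 10⁻⁴)(-1.8)+(8 × 10⁻⁴)(+0.08) = 4.1 × 10⁻⁴ → stable
The 72–87 m interval has Δρ < 0: lighter water underlies denser water.

72–87 m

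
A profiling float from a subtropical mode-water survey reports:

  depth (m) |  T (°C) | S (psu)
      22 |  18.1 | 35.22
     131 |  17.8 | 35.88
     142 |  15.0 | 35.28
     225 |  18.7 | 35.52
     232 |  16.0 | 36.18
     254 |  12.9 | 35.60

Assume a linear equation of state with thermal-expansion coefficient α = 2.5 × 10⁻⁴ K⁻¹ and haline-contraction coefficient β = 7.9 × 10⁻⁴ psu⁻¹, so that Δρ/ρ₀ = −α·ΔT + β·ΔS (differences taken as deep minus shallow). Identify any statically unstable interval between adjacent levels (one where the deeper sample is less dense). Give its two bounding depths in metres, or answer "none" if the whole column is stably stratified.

Evaluate Δρ/ρ₀ = −αΔT + βΔS across each adjacent pair:
  22–131 m: −αΔT+βΔS = −(2.5 × 10⁻⁴)(-0.3)+(7.9 × 10⁻⁴)(+0.66) = 6.0 × 10⁻⁴ → stable
  131–142 m: −αΔT+βΔS = −(2.5 × 10⁻⁴)(-2.8)+(7.9 × 10⁻⁴)(-0.60) = 2.3 × 10⁻⁴ → stable
  142–225 m: −αΔT+βΔS = −(2.5 × 10⁻⁴)(+3.7)+(7.9 × 10⁻⁴)(+0.24) = -7.4 × 10⁻⁴ → UNSTABLE
  225–232 m: −αΔT+βΔS = −(2.5 × 10⁻⁴)(-2.7)+(7.9 × 10⁻⁴)(+0.66) = 1.2 × 10⁻³ → stable
  232–254 m: −αΔT+βΔS = −(2.5 × 10⁻⁴)(-3.1)+(7.9 × 10⁻⁴)(-0.58) = 3.2 × 10⁻⁴ → stable
The 142–225 m interval has Δρ < 0: lighter water underlies denser water.

142–225 m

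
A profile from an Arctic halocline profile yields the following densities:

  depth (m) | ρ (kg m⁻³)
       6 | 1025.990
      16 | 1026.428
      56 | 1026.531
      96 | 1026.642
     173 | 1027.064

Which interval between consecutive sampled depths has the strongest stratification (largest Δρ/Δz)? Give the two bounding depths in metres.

6–16 m

Compute the density gradient over each adjacent pair:
  6–16 m: Δρ/Δz = 0.438/10 = 0.044 kg m⁻⁴
  16–56 m: Δρ/Δz = 0.103/40 = 2.6 × 10⁻³ kg m⁻⁴
  56–96 m: Δρ/Δz = 0.111/40 = 2.8 × 10⁻³ kg m⁻⁴
  96–173 m: Δρ/Δz = 0.422/77 = 5.5 × 10⁻³ kg m⁻⁴
The largest gradient is in the 6–16 m interval — the pycnocline.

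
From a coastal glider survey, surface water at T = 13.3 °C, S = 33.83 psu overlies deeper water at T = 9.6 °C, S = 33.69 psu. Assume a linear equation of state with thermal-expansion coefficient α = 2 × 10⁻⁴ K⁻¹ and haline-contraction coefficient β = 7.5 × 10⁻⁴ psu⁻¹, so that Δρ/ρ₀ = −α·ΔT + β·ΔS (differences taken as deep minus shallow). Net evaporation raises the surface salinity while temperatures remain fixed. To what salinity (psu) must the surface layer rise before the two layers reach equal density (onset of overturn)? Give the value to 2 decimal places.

34.68 psu

Neutral buoyancy requires −α(T_deep − T_surf) + β(S_deep − S_surf′) = 0.
S_surf′ = S_deep − (α/β)·ΔT = 33.69 − (2 × 10⁻⁴/7.5 × 10⁻⁴)·(-3.7) = 34.6767 psu.
Increase required: 34.6767 − 33.83 = 0.8467 psu.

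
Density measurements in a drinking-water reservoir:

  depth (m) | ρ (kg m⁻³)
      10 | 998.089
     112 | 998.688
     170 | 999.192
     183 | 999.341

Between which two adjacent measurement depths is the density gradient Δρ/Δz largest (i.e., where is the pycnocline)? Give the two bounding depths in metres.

170–183 m

Compute the density gradient over each adjacent pair:
  10–112 m: Δρ/Δz = 0.599/102 = 5.9 × 10⁻³ kg m⁻⁴
  112–170 m: Δρ/Δz = 0.504/58 = 8.7 × 10⁻³ kg m⁻⁴
  170–183 m: Δρ/Δz = 0.149/13 = 0.011 kg m⁻⁴
The largest gradient is in the 170–183 m interval — the pycnocline.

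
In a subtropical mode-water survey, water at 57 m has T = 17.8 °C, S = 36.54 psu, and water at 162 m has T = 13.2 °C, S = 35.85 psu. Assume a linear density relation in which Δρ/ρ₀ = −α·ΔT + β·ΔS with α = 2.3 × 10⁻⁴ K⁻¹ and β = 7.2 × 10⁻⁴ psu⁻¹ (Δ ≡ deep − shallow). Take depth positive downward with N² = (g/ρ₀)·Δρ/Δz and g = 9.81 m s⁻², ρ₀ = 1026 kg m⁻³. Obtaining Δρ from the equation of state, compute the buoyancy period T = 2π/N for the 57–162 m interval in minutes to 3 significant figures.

14.5 min

ΔT = -4.6 K, ΔS = -0.69 psu (deep − shallow).
Δρ/ρ₀ = −αΔT + βΔS = 1.058 × 10⁻³ − 4.968 × 10⁻⁴ = 5.612 × 10⁻⁴, so Δρ ≈ 0.5758 kg m⁻³.
N² = (g/ρ₀)·Δρ/Δz = g·(Δρ/ρ₀)/Δz = 9.81 × 5.612 × 10⁻⁴ / 105 = 5.2432 × 10⁻⁵ s⁻².
N = √(5.2432 × 10⁻⁵) = 7.2410 × 10⁻³ rad s⁻¹ → T = 2π/N = 867.72 s = 14.462 min ≈ 14.5 min.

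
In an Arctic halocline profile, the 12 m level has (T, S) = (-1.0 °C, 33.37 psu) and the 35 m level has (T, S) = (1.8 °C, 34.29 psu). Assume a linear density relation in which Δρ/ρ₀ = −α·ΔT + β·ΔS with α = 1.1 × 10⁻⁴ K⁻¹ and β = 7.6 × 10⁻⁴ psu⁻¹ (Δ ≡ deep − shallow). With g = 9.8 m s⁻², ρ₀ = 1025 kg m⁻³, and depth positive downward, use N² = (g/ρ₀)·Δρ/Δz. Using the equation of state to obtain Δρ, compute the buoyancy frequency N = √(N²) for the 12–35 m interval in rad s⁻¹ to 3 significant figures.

0.0129 rad s⁻¹

ΔT = +2.8 K, ΔS = +0.92 psu (deep − shallow).
Δρ/ρ₀ = −αΔT + βΔS = -3.08 × 10⁻⁴ + 6.992 × 10⁻⁴ = 3.912 × 10⁻⁴, so Δρ ≈ 0.4010 kg m⁻³.
N² = (g/ρ₀)·Δρ/Δz = g·(Δρ/ρ₀)/Δz = 9.8 × 3.912 × 10⁻⁴ / 23 = 1.6669 × 10⁻⁴ s⁻².
N = √(1.6669 × 10⁻⁴) = 0.012911 rad s⁻¹ ≈ 0.0129 rad s⁻¹.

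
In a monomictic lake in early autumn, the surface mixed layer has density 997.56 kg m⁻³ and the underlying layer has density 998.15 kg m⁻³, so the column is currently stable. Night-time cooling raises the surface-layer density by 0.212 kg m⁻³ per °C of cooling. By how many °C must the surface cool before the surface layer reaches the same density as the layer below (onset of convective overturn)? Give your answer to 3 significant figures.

Density deficit of the surface layer: 998.15 − 997.56 = 0.59 kg m⁻³.
Required change = 0.59 / 0.212 = 2.78 °C.

2.78 °C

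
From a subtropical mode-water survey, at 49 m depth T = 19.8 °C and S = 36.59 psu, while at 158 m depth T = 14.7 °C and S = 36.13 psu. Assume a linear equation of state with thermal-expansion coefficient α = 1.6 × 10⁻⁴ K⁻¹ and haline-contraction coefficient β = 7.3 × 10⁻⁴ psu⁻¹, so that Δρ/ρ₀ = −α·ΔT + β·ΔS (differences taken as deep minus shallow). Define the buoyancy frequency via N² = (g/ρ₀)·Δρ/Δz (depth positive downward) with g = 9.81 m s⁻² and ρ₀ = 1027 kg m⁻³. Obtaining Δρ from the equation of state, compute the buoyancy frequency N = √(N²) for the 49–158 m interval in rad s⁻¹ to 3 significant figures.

ΔT = -5.1 K, ΔS = -0.46 psu (deep − shallow).
Δρ/ρ₀ = −αΔT + βΔS = 8.16 × 10⁻⁴ − 3.358 × 10⁻⁴ = 4.802 × 10⁻⁴, so Δρ ≈ 0.4932 kg m⁻³.
N² = (g/ρ₀)·Δρ/Δz = g·(Δρ/ρ₀)/Δz = 9.81 × 4.802 × 10⁻⁴ / 109 = 4.3218 × 10⁻⁵ s⁻².
N = √(4.3218 × 10⁻⁵) = 6.5740 × 10⁻³ rad s⁻¹ ≈ 6.57 × 10⁻³ rad s⁻¹.

6.57 × 10⁻³ rad s⁻¹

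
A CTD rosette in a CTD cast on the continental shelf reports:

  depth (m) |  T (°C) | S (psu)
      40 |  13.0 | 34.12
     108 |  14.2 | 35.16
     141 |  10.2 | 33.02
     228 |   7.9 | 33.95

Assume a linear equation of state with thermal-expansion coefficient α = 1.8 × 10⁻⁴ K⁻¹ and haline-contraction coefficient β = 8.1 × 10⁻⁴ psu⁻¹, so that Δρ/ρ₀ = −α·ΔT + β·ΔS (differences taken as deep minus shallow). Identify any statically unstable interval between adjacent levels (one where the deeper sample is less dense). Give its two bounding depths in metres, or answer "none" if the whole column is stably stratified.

Evaluate Δρ/ρ₀ = −αΔT + βΔS across each adjacent pair:
  40–108 m: −αΔT+βΔS = −(1.8 × 10⁻⁴)(+1.2)+(8.1 × 10⁻⁴)(+1.04) = 6.3 × 10⁻⁴ → stable
  108–141 m: −αΔT+βΔS = −(1.8 × 10⁻⁴)(-4.0)+(8.1 × 10⁻⁴)(-2.14) = -1.0 × 10⁻³ → UNSTABLE
  141–228 m: −αΔT+βΔS = −(1.8 × 10⁻⁴)(-2.3)+(8.1 × 10⁻⁴)(+0.93) = 1.2 × 10⁻³ → stable
The 108–141 m interval has Δρ < 0: lighter water underlies denser water.

108–141 m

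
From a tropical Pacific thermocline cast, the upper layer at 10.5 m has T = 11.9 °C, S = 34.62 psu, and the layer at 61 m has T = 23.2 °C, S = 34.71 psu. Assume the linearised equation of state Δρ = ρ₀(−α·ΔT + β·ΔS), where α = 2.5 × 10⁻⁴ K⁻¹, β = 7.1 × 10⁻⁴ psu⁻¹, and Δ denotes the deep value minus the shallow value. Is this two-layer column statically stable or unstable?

unstable

ΔT = 23.2 − 11.9 = +11.3 K and ΔS = 34.71 − 34.62 = +0.09 psu (deep − shallow).
−αΔT = -2.825 × 10⁻³; βΔS = 6.39 × 10⁻⁵; sum Δρ/ρ₀ = -2.7611 × 10⁻³.
Δρ/ρ₀ < 0, so Δρ < 0: deeper water is lighter → statically unstable; the column would overturn.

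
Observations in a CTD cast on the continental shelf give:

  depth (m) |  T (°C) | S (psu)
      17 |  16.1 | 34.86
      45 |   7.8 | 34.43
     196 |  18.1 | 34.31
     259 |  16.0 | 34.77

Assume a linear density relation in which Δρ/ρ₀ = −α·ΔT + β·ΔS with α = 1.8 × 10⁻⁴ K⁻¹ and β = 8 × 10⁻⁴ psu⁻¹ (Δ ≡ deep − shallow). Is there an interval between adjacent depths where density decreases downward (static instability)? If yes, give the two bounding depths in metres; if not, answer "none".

45–196 m

Evaluate Δρ/ρ₀ = −αΔT + βΔS across each adjacent pair:
  17–45 m: −αΔT+βΔS = −(1.8 × 10⁻⁴)(-8.3)+(8 × 10⁻⁴)(-0.43) = 1.2 × 10⁻³ → stable
  45–196 m: −αΔT+βΔS = −(1.8 × 10⁻⁴)(+10.3)+(8 × 10⁻⁴)(-0.12) = -2.0 × 10⁻³ → UNSTABLE
  196–259 m: −αΔT+βΔS = −(1.8 × 10⁻⁴)(-2.1)+(8 × 10⁻⁴)(+0.46) = 7.5 × 10⁻⁴ → stable
The 45–196 m interval has Δρ < 0: lighter water underlies denser water.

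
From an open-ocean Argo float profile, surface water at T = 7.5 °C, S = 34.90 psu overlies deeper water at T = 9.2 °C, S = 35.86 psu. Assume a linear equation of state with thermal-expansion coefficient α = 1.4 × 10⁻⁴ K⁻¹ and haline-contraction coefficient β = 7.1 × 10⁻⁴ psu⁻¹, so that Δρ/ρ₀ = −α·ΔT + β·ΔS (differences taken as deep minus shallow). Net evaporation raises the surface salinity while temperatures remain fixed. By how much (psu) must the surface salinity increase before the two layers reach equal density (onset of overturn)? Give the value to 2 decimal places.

0.62 psu

Neutral buoyancy requires −α(T_deep − T_surf) + β(S_deep − S_surf′) = 0.
S_surf′ = S_deep − (α/β)·ΔT = 35.86 − (1.4 × 10⁻⁴/7.1 × 10⁻⁴)·(+1.7) = 35.5248 psu.
Increase required: 35.5248 − 34.90 = 0.6248 psu.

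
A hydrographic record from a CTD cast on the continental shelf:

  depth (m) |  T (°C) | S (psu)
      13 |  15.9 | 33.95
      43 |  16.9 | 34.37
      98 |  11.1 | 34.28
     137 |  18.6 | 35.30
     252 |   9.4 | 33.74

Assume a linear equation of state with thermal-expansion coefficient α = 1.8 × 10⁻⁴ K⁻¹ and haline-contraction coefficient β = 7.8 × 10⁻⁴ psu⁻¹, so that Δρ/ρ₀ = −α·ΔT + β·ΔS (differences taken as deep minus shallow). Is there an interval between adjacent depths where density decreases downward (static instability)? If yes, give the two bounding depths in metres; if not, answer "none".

Evaluate Δρ/ρ₀ = −αΔT + βΔS across each adjacent pair:
  13–43 m: −αΔT+βΔS = −(1.8 × 10⁻⁴)(+1.0)+(7.8 × 10⁻⁴)(+0.42) = 1.5 × 10⁻⁴ → stable
  43–98 m: −αΔT+βΔS = −(1.8 × 10⁻⁴)(-5.8)+(7.8 × 10⁻⁴)(-0.09) = 9.7 × 10⁻⁴ → stable
  98–137 m: −αΔT+βΔS = −(1.8 × 10⁻⁴)(+7.5)+(7.8 × 10⁻⁴)(+1.02) = -5.5 × 10⁻⁴ → UNSTABLE
  137–252 m: −αΔT+βΔS = −(1.8 × 10⁻⁴)(-9.2)+(7.8 × 10⁻⁴)(-1.56) = 4.4 × 10⁻⁴ → stable
The 98–137 m interval has Δρ < 0: lighter water underlies denser water.

98–137 m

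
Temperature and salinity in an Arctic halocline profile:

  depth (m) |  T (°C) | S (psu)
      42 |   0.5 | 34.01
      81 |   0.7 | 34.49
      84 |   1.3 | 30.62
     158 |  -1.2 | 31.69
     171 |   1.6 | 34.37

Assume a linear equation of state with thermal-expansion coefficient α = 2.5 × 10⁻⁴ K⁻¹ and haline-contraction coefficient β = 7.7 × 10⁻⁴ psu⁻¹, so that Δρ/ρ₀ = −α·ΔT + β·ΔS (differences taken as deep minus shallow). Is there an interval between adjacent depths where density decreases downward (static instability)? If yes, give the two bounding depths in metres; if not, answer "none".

81–84 m

Evaluate Δρ/ρ₀ = −αΔT + βΔS across each adjacent pair:
  42–81 m: −αΔT+βΔS = −(2.5 × 10⁻⁴)(+0.2)+(7.7 × 10⁻⁴)(+0.48) = 3.2 × 10⁻⁴ → stable
  81–84 m: −αΔT+βΔS = −(2.5 × 10⁻⁴)(+0.6)+(7.7 × 10⁻⁴)(-3.87) = -3.1 × 10⁻³ → UNSTABLE
  84–158 m: −αΔT+βΔS = −(2.5 × 10⁻⁴)(-2.5)+(7.7 × 10⁻⁴)(+1.07) = 1.4 × 10⁻³ → stable
  158–171 m: −αΔT+βΔS = −(2.5 × 10⁻⁴)(+2.8)+(7.7 × 10⁻⁴)(+2.68) = 1.4 × 10⁻³ → stable
The 81–84 m interval has Δρ < 0: lighter water underlies denser water.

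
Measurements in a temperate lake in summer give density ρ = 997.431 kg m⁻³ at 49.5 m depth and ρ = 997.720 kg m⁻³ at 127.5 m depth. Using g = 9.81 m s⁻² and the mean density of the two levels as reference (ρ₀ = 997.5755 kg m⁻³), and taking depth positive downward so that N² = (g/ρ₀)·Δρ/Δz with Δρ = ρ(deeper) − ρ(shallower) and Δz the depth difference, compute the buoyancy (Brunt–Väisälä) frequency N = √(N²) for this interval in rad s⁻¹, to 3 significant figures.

6.04 × 10⁻³ rad s⁻¹

Δρ = 997.720 − 997.431 = 0.289 kg m⁻³ over Δz = 127.5 − 49.5 = 78 m.
N² = (9.81/997.5755) × (0.289/78) = 3.6436 × 10⁻⁵ s⁻².
N = √(3.6436 × 10⁻⁵) = 6.0362 × 10⁻³ rad s⁻¹ ≈ 6.04 × 10⁻³ rad s⁻¹.
Since Δρ > 0 the layer is stably stratified.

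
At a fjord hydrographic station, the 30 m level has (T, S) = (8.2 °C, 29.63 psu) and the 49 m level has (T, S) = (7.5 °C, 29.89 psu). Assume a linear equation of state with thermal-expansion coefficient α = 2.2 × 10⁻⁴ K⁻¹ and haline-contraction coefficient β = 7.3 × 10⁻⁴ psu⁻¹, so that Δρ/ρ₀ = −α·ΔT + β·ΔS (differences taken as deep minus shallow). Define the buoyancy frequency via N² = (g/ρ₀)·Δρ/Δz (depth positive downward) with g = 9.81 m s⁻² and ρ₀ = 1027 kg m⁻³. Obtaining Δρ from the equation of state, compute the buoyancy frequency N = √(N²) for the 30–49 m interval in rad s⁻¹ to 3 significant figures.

ΔT = -0.7 K, ΔS = +0.26 psu (deep − shallow).
Δρ/ρ₀ = −αΔT + βΔS = 1.54 × 10⁻⁴ + 1.898 × 10⁻⁴ = 3.438 × 10⁻⁴, so Δρ ≈ 0.3531 kg m⁻³.
N² = (g/ρ₀)·Δρ/Δz = g·(Δρ/ρ₀)/Δz = 9.81 × 3.438 × 10⁻⁴ / 19 = 1.7751 × 10⁻⁴ s⁻².
N = √(1.7751 × 10⁻⁴) = 0.013323 rad s⁻¹ ≈ 0.0133 rad s⁻¹.

0.0133 rad s⁻¹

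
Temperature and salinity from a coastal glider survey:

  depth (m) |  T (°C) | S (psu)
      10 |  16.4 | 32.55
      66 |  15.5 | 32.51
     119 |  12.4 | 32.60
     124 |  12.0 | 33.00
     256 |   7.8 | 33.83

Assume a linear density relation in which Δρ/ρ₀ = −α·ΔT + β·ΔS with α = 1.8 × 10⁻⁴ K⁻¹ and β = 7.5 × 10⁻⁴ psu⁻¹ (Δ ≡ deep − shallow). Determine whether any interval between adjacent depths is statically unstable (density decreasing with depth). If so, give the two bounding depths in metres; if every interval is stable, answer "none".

none

Evaluate Δρ/ρ₀ = −αΔT + βΔS across each adjacent pair:
  10–66 m: −αΔT+βΔS = −(1.8 × 10⁻⁴)(-0.9)+(7.5 × 10⁻⁴)(-0.04) = 1.3 × 10⁻⁴ → stable
  66–119 m: −αΔT+βΔS = −(1.8 × 10⁻⁴)(-3.1)+(7.5 × 10⁻⁴)(+0.09) = 6.3 × 10⁻⁴ → stable
  119–124 m: −αΔT+βΔS = −(1.8 × 10⁻⁴)(-0.4)+(7.5 × 10⁻⁴)(+0.40) = 3.7 × 10⁻⁴ → stable
  124–256 m: −αΔT+βΔS = −(1.8 × 10⁻⁴)(-4.2)+(7.5 × 10⁻⁴)(+0.83) = 1.4 × 10⁻³ → stable
Every interval has Δρ > 0: the column is stably stratified throughout.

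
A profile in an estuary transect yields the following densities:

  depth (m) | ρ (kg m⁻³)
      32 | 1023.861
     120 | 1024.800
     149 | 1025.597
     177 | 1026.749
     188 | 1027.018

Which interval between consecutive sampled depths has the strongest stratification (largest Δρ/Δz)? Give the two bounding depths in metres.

149–177 m

Compute the density gradient over each adjacent pair:
  32–120 m: Δρ/Δz = 0.939/88 = 0.011 kg m⁻⁴
  120–149 m: Δρ/Δz = 0.797/29 = 0.027 kg m⁻⁴
  149–177 m: Δρ/Δz = 1.152/28 = 0.041 kg m⁻⁴
  177–188 m: Δρ/Δz = 0.269/11 = 0.024 kg m⁻⁴
The largest gradient is in the 149–177 m interval — the pycnocline.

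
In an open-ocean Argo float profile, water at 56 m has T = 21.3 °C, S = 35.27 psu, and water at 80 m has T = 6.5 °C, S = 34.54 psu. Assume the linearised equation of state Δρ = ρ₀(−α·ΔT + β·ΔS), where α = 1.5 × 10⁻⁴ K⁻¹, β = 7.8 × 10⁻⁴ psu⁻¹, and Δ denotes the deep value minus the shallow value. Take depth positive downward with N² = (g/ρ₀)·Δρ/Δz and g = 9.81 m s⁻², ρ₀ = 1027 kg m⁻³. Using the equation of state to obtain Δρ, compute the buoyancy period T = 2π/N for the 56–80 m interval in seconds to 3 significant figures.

ΔT = -14.8 K, ΔS = -0.73 psu (deep − shallow).
Δρ/ρ₀ = −αΔT + βΔS = 2.22 × 10⁻³ − 5.694 × 10⁻⁴ = 1.6506 × 10⁻³, so Δρ ≈ 1.695 kg m⁻³.
N² = (g/ρ₀)·Δρ/Δz = g·(Δρ/ρ₀)/Δz = 9.81 × 1.6506 × 10⁻³ / 24 = 6.7468 × 10⁻⁴ s⁻².
N = √(6.7468 × 10⁻⁴) = 0.025975 rad s⁻¹ → T = 2π/N = 241.89 s ≈ 242 s.

242 s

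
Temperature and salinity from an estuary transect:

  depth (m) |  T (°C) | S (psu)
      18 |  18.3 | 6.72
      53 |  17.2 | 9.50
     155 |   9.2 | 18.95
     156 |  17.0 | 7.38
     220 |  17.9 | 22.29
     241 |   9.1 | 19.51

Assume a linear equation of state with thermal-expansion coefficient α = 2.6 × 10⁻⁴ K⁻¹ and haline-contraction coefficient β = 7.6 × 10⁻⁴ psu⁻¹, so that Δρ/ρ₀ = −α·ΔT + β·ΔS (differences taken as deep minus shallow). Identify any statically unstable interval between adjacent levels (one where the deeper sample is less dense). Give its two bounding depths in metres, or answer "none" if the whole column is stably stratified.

Evaluate Δρ/ρ₀ = −αΔT + βΔS across each adjacent pair:
  18–53 m: −αΔT+βΔS = −(2.6 × 10⁻⁴)(-1.1)+(7.6 × 10⁻⁴)(+2.78) = 2.4 × 10⁻³ → stable
  53–155 m: −αΔT+βΔS = −(2.6 × 10⁻⁴)(-8.0)+(7.6 × 10⁻⁴)(+9.45) = 9.3 × 10⁻³ → stable
  155–156 m: −αΔT+βΔS = −(2.6 × 10⁻⁴)(+7.8)+(7.6 × 10⁻⁴)(-11.57) = -0.011 → UNSTABLE
  156–220 m: −αΔT+βΔS = −(2.6 × 10⁻⁴)(+0.9)+(7.6 × 10⁻⁴)(+14.91) = 0.011 → stable
  220–241 m: −αΔT+βΔS = −(2.6 × 10⁻⁴)(-8.8)+(7.6 × 10⁻⁴)(-2.78) = 1.8 × 10⁻⁴ → stable
The 155–156 m interval has Δρ < 0: lighter water underlies denser water.

155–156 m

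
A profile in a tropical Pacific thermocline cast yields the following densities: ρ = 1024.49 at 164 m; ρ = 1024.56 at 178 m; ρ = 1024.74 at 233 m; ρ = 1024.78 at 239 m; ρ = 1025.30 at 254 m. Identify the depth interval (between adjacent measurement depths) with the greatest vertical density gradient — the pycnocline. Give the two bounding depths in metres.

239–254 m

Compute the density gradient over each adjacent pair:
  164–178 m: Δρ/Δz = 0.07/14 = 5.0 × 10⁻³ kg m⁻⁴
  178–233 m: Δρ/Δz = 0.18/55 = 3.3 × 10⁻³ kg m⁻⁴
  233–239 m: Δρ/Δz = 0.04/6 = 6.7 × 10⁻³ kg m⁻⁴
  239–254 m: Δρ/Δz = 0.52/15 = 0.035 kg m⁻⁴
The largest gradient is in the 239–254 m interval — the pycnocline.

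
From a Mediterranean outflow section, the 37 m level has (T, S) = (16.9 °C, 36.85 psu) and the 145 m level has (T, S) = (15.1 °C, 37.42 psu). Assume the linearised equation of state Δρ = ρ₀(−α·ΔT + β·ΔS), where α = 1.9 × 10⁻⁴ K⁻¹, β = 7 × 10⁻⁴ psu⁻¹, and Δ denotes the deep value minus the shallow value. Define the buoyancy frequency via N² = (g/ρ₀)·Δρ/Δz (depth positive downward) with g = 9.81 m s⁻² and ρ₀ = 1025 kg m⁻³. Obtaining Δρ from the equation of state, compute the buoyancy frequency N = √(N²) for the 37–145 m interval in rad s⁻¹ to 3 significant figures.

ΔT = -1.8 K, ΔS = +0.57 psu (deep − shallow).
Δρ/ρ₀ = −αΔT + βΔS = 3.42 × 10⁻⁴ + 3.99 × 10⁻⁴ = 7.41 × 10⁻⁴, so Δρ ≈ 0.7595 kg m⁻³.
N² = (g/ρ₀)·Δρ/Δz = g·(Δρ/ρ₀)/Δz = 9.81 × 7.41 × 10⁻⁴ / 108 = 6.7307 × 10⁻⁵ s⁻².
N = √(6.7307 × 10⁻⁵) = 8.2041 × 10⁻³ rad s⁻¹ ≈ 8.20 × 10⁻³ rad s⁻¹.

8.20 × 10⁻³ rad s⁻¹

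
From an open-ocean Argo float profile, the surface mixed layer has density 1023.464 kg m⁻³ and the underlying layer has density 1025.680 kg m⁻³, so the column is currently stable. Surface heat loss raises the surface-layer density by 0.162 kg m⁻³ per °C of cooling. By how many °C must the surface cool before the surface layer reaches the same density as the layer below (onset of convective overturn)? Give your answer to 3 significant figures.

Density deficit of the surface layer: 1025.680 − 1023.464 = 2.216 kg m⁻³.
Required change = 2.216 / 0.162 = 13.7 °C.

13.7 °C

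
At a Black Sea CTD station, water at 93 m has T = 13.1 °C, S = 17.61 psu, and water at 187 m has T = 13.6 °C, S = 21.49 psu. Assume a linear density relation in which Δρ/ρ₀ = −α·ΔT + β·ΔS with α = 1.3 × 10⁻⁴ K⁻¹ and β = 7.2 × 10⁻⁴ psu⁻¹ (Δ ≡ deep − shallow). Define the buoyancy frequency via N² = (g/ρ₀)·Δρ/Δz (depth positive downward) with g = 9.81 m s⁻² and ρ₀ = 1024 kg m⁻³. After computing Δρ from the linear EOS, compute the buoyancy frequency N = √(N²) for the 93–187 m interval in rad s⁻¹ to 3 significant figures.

ΔT = +0.5 K, ΔS = +3.88 psu (deep − shallow).
Δρ/ρ₀ = −αΔT + βΔS = -6.50 × 10⁻⁵ + 2.7936 × 10⁻³ = 2.7286 × 10⁻³, so Δρ ≈ 2.794 kg m⁻³.
N² = (g/ρ₀)·Δρ/Δz = g·(Δρ/ρ₀)/Δz = 9.81 × 2.7286 × 10⁻³ / 94 = 2.8476 × 10⁻⁴ s⁻².
N = √(2.8476 × 10⁻⁴) = 0.016875 rad s⁻¹ ≈ 0.0169 rad s⁻¹.

0.0169 rad s⁻¹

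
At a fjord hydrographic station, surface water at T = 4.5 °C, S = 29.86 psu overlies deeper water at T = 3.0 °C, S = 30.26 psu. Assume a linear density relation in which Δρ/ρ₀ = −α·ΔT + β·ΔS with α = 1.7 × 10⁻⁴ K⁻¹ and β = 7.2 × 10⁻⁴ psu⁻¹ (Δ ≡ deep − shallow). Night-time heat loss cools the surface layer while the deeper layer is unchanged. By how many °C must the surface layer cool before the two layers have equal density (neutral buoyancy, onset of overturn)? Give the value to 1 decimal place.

Neutral buoyancy requires Δρ = 0, i.e. −α(T_deep − T_surf′) + β(S_deep − S_surf) = 0.
T_surf′ = T_deep − (β/α)·ΔS = 3.0 − (7.2 × 10⁻⁴/1.7 × 10⁻⁴)·(+0.40) = 1.306 °C.
Cooling required: 4.5 − (1.306) = 3.194 °C.

3.2 °C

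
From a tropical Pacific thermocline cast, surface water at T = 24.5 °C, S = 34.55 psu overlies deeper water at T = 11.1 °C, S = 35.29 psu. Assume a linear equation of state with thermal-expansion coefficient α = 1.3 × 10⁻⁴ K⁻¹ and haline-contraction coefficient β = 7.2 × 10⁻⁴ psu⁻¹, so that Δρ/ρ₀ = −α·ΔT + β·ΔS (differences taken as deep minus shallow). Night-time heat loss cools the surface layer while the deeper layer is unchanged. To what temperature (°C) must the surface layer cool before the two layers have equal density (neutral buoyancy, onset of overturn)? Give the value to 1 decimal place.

7.0 °C

Neutral buoyancy requires Δρ = 0, i.e. −α(T_deep − T_surf′) + β(S_deep − S_surf) = 0.
T_surf′ = T_deep − (β/α)·ΔS = 11.1 − (7.2 × 10⁻⁴/1.3 × 10⁻⁴)·(+0.74) = 7.002 °C.
Cooling required: 24.5 − (7.002) = 17.498 °C.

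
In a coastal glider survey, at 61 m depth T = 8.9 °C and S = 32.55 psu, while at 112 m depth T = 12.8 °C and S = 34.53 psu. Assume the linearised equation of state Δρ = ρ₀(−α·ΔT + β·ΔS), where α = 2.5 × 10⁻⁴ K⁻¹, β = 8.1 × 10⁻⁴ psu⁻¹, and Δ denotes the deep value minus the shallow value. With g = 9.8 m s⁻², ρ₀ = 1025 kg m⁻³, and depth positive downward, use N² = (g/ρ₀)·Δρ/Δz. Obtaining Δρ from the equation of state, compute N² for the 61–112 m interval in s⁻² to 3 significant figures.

1.21 × 10⁻⁴ s⁻²

ΔT = +3.9 K, ΔS = +1.98 psu (deep − shallow).
Δρ/ρ₀ = −αΔT + βΔS = -9.75 × 10⁻⁴ + 1.6038 × 10⁻³ = 6.288 × 10⁻⁴, so Δρ ≈ 0.6445 kg m⁻³.
N² = (g/ρ₀)·Δρ/Δz = g·(Δρ/ρ₀)/Δz = 9.8 × 6.288 × 10⁻⁴ / 51 = 1.2083 × 10⁻⁴ s⁻² ≈ 1.21 × 10⁻⁴ s⁻².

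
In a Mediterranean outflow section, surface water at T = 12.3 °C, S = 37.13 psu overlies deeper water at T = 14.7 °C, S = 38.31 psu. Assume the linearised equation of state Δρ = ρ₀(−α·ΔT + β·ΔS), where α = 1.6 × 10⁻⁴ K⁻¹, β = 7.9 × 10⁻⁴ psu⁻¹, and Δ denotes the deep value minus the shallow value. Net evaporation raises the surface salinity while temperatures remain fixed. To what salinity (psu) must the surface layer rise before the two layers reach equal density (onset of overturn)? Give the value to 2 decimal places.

Neutral buoyancy requires −α(T_deep − T_surf) + β(S_deep − S_surf′) = 0.
S_surf′ = S_deep − (α/β)·ΔT = 38.31 − (1.6 × 10⁻⁴/7.9 × 10⁻⁴)·(+2.4) = 37.8239 psu.
Increase required: 37.8239 − 37.13 = 0.6939 psu.

37.82 psu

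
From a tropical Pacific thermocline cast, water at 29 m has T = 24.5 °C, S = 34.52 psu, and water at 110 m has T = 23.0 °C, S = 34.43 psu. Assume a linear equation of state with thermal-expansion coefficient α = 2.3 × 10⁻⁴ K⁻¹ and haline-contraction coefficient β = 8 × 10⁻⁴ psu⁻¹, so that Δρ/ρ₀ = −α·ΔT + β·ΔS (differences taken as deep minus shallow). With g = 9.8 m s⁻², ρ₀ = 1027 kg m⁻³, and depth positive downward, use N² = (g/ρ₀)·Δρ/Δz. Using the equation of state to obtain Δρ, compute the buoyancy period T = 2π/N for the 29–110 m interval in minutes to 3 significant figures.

ΔT = -1.5 K, ΔS = -0.09 psu (deep − shallow).
Δρ/ρ₀ = −αΔT + βΔS = 3.45 × 10⁻⁴ − 7.20 × 10⁻⁵ = 2.73 × 10⁻⁴, so Δρ ≈ 0.2804 kg m⁻³.
N² = (g/ρ₀)·Δρ/Δz = g·(Δρ/ρ₀)/Δz = 9.8 × 2.73 × 10⁻⁴ / 81 = 3.3030 × 10⁻⁵ s⁻².
N = √(3.3030 × 10⁻⁵) = 5.7472 × 10⁻³ rad s⁻¹ → T = 2π/N = 1.0933 × 10³ s = 18.222 min ≈ 18.2 min.

18.2 min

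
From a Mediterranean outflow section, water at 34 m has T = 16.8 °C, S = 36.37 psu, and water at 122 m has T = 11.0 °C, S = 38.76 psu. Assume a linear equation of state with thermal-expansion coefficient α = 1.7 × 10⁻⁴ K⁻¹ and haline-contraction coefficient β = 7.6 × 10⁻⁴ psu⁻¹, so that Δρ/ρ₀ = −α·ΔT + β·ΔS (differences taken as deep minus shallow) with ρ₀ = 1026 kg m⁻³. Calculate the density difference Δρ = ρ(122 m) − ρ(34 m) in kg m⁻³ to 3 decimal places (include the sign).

ΔT = -5.8 K, ΔS = +2.39 psu (deep − shallow).
Δρ/ρ₀ = −(1.7 × 10⁻⁴)(-5.8) + (7.6 × 10⁻⁴)(+2.39) = 2.8024 × 10⁻³.
Δρ = 1026 × (2.8024 × 10⁻³) = +2.875 kg m⁻³.
Positive Δρ: denser below, stable.

+2.875 kg m⁻³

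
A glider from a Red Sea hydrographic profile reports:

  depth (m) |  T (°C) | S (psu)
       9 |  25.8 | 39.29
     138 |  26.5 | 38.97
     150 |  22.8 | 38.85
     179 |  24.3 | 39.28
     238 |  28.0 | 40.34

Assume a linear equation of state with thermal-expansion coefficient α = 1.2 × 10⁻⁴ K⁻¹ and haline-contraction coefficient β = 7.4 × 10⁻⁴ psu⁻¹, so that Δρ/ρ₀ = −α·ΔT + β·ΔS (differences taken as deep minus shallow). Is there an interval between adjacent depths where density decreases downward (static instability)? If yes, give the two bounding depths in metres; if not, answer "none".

Evaluate Δρ/ρ₀ = −αΔT + βΔS across each adjacent pair:
  9–138 m: −αΔT+βΔS = −(1.2 × 10⁻⁴)(+0.7)+(7.4 × 10⁻⁴)(-0.32) = -3.2 × 10⁻⁴ → UNSTABLE
  138–150 m: −αΔT+βΔS = −(1.2 × 10⁻⁴)(-3.7)+(7.4 × 10⁻⁴)(-0.12) = 3.6 × 10⁻⁴ → stable
  150–179 m: −αΔT+βΔS = −(1.2 × 10⁻⁴)(+1.5)+(7.4 × 10⁻⁴)(+0.43) = 1.4 × 10⁻⁴ → stable
  179–238 m: −αΔT+βΔS = −(1.2 × 10⁻⁴)(+3.7)+(7.4 × 10⁻⁴)(+1.06) = 3.4 × 10⁻⁴ → stable
The 9–138 m interval has Δρ < 0: lighter water underlies denser water.

9–138 m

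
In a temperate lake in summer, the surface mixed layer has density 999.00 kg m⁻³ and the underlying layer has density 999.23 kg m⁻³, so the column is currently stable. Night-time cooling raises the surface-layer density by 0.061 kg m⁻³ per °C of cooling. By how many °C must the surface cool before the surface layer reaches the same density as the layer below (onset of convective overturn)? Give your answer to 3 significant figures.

3.77 °C

Density deficit of the surface layer: 999.23 − 999.00 = 0.23 kg m⁻³.
Required change = 0.23 / 0.061 = 3.77 °C.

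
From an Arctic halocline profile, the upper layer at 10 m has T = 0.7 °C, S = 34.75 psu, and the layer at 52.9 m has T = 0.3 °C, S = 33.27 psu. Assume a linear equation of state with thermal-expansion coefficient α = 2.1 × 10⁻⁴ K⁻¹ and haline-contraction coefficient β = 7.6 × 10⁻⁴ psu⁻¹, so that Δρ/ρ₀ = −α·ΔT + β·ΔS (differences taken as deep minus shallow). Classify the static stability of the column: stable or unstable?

unstable

ΔT = 0.3 − 0.7 = -0.4 K and ΔS = 33.27 − 34.75 = -1.48 psu (deep − shallow).
−αΔT = 8.40 × 10⁻⁵; βΔS = -1.1248 × 10⁻³; sum Δρ/ρ₀ = -1.0408 × 10⁻³.
Δρ/ρ₀ < 0, so Δρ < 0: deeper water is lighter → statically unstable; the column would overturn.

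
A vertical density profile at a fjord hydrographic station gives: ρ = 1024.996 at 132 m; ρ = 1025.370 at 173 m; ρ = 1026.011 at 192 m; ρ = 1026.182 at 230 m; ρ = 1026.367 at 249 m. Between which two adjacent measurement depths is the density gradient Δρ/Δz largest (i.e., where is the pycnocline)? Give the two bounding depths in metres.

Compute the density gradient over each adjacent pair:
  132–173 m: Δρ/Δz = 0.374/41 = 9.1 × 10⁻³ kg m⁻⁴
  173–192 m: Δρ/Δz = 0.641/19 = 0.034 kg m⁻⁴
  192–230 m: Δρ/Δz = 0.171/38 = 4.5 × 10⁻³ kg m⁻⁴
  230–249 m: Δρ/Δz = 0.185/19 = 9.7 × 10⁻³ kg m⁻⁴
The largest gradient is in the 173–192 m interval — the pycnocline.

173–192 m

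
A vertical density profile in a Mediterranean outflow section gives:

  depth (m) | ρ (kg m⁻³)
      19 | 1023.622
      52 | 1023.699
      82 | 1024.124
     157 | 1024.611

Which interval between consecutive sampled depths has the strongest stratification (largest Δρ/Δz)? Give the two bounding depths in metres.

Compute the density gradient over each adjacent pair:
  19–52 m: Δρ/Δz = 0.077/33 = 2.3 × 10⁻³ kg m⁻⁴
  52–82 m: Δρ/Δz = 0.425/30 = 0.014 kg m⁻⁴
  82–157 m: Δρ/Δz = 0.487/75 = 6.5 × 10⁻³ kg m⁻⁴
The largest gradient is in the 52–82 m interval — the pycnocline.

52–82 m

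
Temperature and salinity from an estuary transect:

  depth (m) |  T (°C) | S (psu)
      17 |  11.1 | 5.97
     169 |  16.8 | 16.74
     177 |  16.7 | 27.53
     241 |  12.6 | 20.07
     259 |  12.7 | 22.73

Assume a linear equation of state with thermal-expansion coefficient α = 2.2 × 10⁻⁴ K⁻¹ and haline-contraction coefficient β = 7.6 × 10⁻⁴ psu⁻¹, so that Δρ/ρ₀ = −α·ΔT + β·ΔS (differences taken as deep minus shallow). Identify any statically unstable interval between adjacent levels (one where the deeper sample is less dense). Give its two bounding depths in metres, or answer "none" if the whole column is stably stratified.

177–241 m

Evaluate Δρ/ρ₀ = −αΔT + βΔS across each adjacent pair:
  17–169 m: −αΔT+βΔS = −(2.2 × 10⁻⁴)(+5.7)+(7.6 × 10⁻⁴)(+10.77) = 6.9 × 10⁻³ → stable
  169–177 m: −αΔT+βΔS = −(2.2 × 10⁻⁴)(-0.1)+(7.6 × 10⁻⁴)(+10.79) = 8.2 × 10⁻³ → stable
  177–241 m: −αΔT+βΔS = −(2.2 × 10⁻⁴)(-4.1)+(7.6 × 10⁻⁴)(-7.46) = -4.8 × 10⁻³ → UNSTABLE
  241–259 m: −αΔT+βΔS = −(2.2 × 10⁻⁴)(+0.1)+(7.6 × 10⁻⁴)(+2.66) = 2.0 × 10⁻³ → stable
The 177–241 m interval has Δρ < 0: lighter water underlies denser water.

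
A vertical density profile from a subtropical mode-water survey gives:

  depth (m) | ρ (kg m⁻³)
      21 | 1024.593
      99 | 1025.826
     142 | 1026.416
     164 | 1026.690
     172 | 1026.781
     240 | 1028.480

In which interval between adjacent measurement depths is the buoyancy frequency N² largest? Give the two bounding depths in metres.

172–240 m

Compute the density gradient over each adjacent pair:
  21–99 m: Δρ/Δz = 1.233/78 = 0.016 kg m⁻⁴
  99–142 m: Δρ/Δz = 0.590/43 = 0.014 kg m⁻⁴
  142–164 m: Δρ/Δz = 0.274/22 = 0.012 kg m⁻⁴
  164–172 m: Δρ/Δz = 0.091/8 = 0.011 kg m⁻⁴
  172–240 m: Δρ/Δz = 1.699/68 = 0.025 kg m⁻⁴
The largest gradient is in the 172–240 m interval — the pycnocline.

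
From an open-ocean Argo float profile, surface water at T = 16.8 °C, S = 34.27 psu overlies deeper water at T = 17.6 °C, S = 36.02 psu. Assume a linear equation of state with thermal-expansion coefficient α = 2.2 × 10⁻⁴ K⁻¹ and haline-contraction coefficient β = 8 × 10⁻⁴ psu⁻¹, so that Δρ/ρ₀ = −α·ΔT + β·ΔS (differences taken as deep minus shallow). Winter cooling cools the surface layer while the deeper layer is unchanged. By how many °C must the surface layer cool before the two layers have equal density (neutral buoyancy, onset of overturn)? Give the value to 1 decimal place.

5.6 °C

Neutral buoyancy requires Δρ = 0, i.e. −α(T_deep − T_surf′) + β(S_deep − S_surf) = 0.
T_surf′ = T_deep − (β/α)·ΔS = 17.6 − (8 × 10⁻⁴/2.2 × 10⁻⁴)·(+1.75) = 11.236 °C.
Cooling required: 16.8 − (11.236) = 5.564 °C.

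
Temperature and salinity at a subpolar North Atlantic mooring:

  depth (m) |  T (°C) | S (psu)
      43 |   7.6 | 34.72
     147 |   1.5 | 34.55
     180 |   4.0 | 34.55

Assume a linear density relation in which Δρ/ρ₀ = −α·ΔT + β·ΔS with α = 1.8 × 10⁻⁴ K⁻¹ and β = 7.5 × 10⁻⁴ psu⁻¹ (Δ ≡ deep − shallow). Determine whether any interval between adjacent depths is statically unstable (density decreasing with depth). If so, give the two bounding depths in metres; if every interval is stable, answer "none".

147–180 m

Evaluate Δρ/ρ₀ = −αΔT + βΔS across each adjacent pair:
  43–147 m: −αΔT+βΔS = −(1.8 × 10⁻⁴)(-6.1)+(7.5 × 10⁻⁴)(-0.17) = 9.7 × 10⁻⁴ → stable
  147–180 m: −αΔT+βΔS = −(1.8 × 10⁻⁴)(+2.5)+(7.5 × 10⁻⁴)(+0.00) = -4.5 × 10⁻⁴ → UNSTABLE
The 147–180 m interval has Δρ < 0: lighter water underlies denser water.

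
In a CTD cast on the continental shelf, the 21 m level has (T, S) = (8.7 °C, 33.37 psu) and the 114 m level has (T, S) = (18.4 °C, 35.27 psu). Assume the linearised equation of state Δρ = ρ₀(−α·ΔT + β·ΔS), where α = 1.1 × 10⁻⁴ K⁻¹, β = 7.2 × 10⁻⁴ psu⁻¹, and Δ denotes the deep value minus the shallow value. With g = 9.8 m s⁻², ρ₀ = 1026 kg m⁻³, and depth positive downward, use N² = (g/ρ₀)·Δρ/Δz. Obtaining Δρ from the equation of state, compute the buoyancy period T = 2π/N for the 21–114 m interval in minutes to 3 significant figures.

ΔT = +9.7 K, ΔS = +1.90 psu (deep − shallow).
Δρ/ρ₀ = −αΔT + βΔS = -1.067 × 10⁻³ + 1.368 × 10⁻³ = 3.01 × 10⁻⁴, so Δρ ≈ 0.3088 kg m⁻³.
N² = (g/ρ₀)·Δρ/Δz = g·(Δρ/ρ₀)/Δz = 9.8 × 3.01 × 10⁻⁴ / 93 = 3.1718 × 10⁻⁵ s⁻².
N = √(3.1718 × 10⁻⁵) = 5.6319 × 10⁻³ rad s⁻¹ → T = 2π/N = 1.1156 × 10³ s = 18.593 min ≈ 18.6 min.

18.6 min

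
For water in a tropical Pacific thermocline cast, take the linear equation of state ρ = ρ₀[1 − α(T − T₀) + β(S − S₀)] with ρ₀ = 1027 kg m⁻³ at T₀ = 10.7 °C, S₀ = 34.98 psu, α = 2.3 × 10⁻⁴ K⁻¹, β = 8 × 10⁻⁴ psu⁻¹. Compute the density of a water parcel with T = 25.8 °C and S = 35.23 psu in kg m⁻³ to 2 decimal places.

T − T₀ = +15.1 K, S − S₀ = +0.25 psu.
Bracket = 1 − α·(+15.1) + β·(+0.25) = 1 + (-3.273 × 10⁻³) = 0.9967270.
ρ = 1027 × 0.9967270 = 1023.64 kg m⁻³.

1023.64 kg m⁻³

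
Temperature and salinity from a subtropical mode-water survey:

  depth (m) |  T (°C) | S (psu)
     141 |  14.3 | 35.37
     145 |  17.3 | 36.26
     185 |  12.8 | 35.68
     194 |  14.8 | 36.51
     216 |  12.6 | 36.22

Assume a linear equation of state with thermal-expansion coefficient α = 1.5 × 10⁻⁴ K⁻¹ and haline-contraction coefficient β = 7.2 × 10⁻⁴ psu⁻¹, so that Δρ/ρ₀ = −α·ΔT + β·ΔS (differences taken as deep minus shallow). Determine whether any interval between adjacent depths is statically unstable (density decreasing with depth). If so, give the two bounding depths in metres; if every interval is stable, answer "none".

none

Evaluate Δρ/ρ₀ = −αΔT + βΔS across each adjacent pair:
  141–145 m: −αΔT+βΔS = −(1.5 × 10⁻⁴)(+3.0)+(7.2 × 10⁻⁴)(+0.89) = 1.9 × 10⁻⁴ → stable
  145–185 m: −αΔT+βΔS = −(1.5 × 10⁻⁴)(-4.5)+(7.2 × 10⁻⁴)(-0.58) = 2.6 × 10⁻⁴ → stable
  185–194 m: −αΔT+βΔS = −(1.5 × 10⁻⁴)(+2.0)+(7.2 × 10⁻⁴)(+0.83) = 3.0 × 10⁻⁴ → stable
  194–216 m: −αΔT+βΔS = −(1.5 × 10⁻⁴)(-2.2)+(7.2 × 10⁻⁴)(-0.29) = 1.2 × 10⁻⁴ → stable
Every interval has Δρ > 0: the column is stably stratified throughout.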